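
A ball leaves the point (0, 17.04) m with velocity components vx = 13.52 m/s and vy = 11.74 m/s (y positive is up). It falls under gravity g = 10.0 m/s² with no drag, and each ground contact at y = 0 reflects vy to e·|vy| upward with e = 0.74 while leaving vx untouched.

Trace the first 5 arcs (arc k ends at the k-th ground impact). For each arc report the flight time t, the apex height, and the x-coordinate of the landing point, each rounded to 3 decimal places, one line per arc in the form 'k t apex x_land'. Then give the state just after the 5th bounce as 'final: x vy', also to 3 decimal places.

1 3.362 23.931 45.451
2 3.238 13.105 89.227
3 2.396 7.176 121.621
4 1.773 3.930 145.593
5 1.312 2.152 163.332
final: 163.332 4.855

Arc 1: start y=17.040, vy=11.740 → t=3.362, apex=23.931, x_land=45.451, impact vy=-21.878
  bounce: vy ← 0.74·21.878 = 16.189
Arc 2: start y=0.000, vy=16.189 → t=3.238, apex=13.105, x_land=89.227, impact vy=-16.189
  bounce: vy ← 0.74·16.189 = 11.980
Arc 3: start y=0.000, vy=11.980 → t=2.396, apex=7.176, x_land=121.621, impact vy=-11.980
  bounce: vy ← 0.74·11.980 = 8.865
Arc 4: start y=0.000, vy=8.865 → t=1.773, apex=3.930, x_land=145.593, impact vy=-8.865
  bounce: vy ← 0.74·8.865 = 6.560
Arc 5: start y=0.000, vy=6.560 → t=1.312, apex=2.152, x_land=163.332, impact vy=-6.560
  bounce: vy ← 0.74·6.560 = 4.855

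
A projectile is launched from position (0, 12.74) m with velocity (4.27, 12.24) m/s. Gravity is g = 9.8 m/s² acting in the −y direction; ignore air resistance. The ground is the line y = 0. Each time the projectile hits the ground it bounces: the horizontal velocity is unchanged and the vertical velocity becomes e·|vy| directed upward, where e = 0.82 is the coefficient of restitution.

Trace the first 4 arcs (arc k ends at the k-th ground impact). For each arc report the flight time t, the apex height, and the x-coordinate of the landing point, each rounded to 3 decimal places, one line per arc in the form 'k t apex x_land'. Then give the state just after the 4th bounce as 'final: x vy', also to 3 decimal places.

1 3.289 20.384 14.042
2 3.345 13.706 28.325
3 2.743 9.216 40.037
4 2.249 6.197 49.641
final: 49.641 9.037

Arc 1: start y=12.740, vy=12.240 → t=3.289, apex=20.384, x_land=14.042, impact vy=-19.988
  bounce: vy ← 0.82·19.988 = 16.390
Arc 2: start y=0.000, vy=16.390 → t=3.345, apex=13.706, x_land=28.325, impact vy=-16.390
  bounce: vy ← 0.82·16.390 = 13.440
Arc 3: start y=0.000, vy=13.440 → t=2.743, apex=9.216, x_land=40.037, impact vy=-13.440
  bounce: vy ← 0.82·13.440 = 11.021
Arc 4: start y=0.000, vy=11.021 → t=2.249, apex=6.197, x_land=49.641, impact vy=-11.021
  bounce: vy ← 0.82·11.021 = 9.037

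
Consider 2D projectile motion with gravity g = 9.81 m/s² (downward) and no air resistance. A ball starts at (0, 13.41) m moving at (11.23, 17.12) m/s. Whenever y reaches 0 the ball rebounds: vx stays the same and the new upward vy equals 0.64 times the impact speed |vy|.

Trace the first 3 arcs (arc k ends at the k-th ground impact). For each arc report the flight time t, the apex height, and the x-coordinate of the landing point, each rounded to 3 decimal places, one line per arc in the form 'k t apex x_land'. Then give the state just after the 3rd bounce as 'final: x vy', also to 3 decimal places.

1 4.149 28.349 46.596
2 3.077 11.612 81.153
3 1.969 4.756 103.269
final: 103.269 6.182

Arc 1: start y=13.410, vy=17.120 → t=4.149, apex=28.349, x_land=46.596, impact vy=-23.584
  bounce: vy ← 0.64·23.584 = 15.094
Arc 2: start y=0.000, vy=15.094 → t=3.077, apex=11.612, x_land=81.153, impact vy=-15.094
  bounce: vy ← 0.64·15.094 = 9.660
Arc 3: start y=0.000, vy=9.660 → t=1.969, apex=4.756, x_land=103.269, impact vy=-9.660
  bounce: vy ← 0.64·9.660 = 6.182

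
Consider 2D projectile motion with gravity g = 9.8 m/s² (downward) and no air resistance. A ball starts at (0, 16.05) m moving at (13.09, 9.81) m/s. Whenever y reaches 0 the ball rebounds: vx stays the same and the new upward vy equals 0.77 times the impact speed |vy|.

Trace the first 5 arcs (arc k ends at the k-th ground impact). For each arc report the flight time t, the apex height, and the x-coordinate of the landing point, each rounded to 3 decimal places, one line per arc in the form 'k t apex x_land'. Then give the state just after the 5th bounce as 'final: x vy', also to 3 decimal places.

Arc 1: start y=16.050, vy=9.810 → t=3.069, apex=20.960, x_land=40.176, impact vy=-20.269
  bounce: vy ← 0.77·20.269 = 15.607
Arc 2: start y=0.000, vy=15.607 → t=3.185, apex=12.427, x_land=81.869, impact vy=-15.607
  bounce: vy ← 0.77·15.607 = 12.017
Arc 3: start y=0.000, vy=12.017 → t=2.453, apex=7.368, x_land=113.972, impact vy=-12.017
  bounce: vy ← 0.77·12.017 = 9.253
Arc 4: start y=0.000, vy=9.253 → t=1.888, apex=4.369, x_land=138.692, impact vy=-9.253
  bounce: vy ← 0.77·9.253 = 7.125
Arc 5: start y=0.000, vy=7.125 → t=1.454, apex=2.590, x_land=157.726, impact vy=-7.125
  bounce: vy ← 0.77·7.125 = 5.486

1 3.069 20.960 40.176
2 3.185 12.427 81.869
3 2.453 7.368 113.972
4 1.888 4.369 138.692
5 1.454 2.590 157.726
final: 157.726 5.486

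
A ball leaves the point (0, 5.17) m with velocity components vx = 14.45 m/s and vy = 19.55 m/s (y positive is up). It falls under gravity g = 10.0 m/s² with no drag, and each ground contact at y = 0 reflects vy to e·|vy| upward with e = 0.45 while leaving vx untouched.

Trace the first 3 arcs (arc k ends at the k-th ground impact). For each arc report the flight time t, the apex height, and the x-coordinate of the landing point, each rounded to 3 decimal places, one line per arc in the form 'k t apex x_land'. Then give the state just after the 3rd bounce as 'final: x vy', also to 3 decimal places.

Arc 1: start y=5.170, vy=19.550 → t=4.159, apex=24.280, x_land=60.092, impact vy=-22.036
  bounce: vy ← 0.45·22.036 = 9.916
Arc 2: start y=0.000, vy=9.916 → t=1.983, apex=4.917, x_land=88.751, impact vy=-9.916
  bounce: vy ← 0.45·9.916 = 4.462
Arc 3: start y=0.000, vy=4.462 → t=0.892, apex=0.996, x_land=101.647, impact vy=-4.462
  bounce: vy ← 0.45·4.462 = 2.008

1 4.159 24.280 60.092
2 1.983 4.917 88.751
3 0.892 0.996 101.647
final: 101.647 2.008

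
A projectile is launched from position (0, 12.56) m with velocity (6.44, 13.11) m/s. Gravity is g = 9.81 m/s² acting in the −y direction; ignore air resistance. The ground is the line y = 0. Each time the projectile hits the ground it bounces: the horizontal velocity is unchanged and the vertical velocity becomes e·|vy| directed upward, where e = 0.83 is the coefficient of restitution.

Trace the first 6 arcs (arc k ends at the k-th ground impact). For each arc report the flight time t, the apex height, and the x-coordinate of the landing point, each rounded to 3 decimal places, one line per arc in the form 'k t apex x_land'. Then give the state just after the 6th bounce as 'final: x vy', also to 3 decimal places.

1 3.421 21.320 22.033
2 3.461 14.687 44.321
3 2.873 10.118 62.820
4 2.384 6.970 78.174
5 1.979 4.802 90.918
6 1.642 3.308 101.495
final: 101.495 6.687

Arc 1: start y=12.560, vy=13.110 → t=3.421, apex=21.320, x_land=22.033, impact vy=-20.452
  bounce: vy ← 0.83·20.452 = 16.975
Arc 2: start y=0.000, vy=16.975 → t=3.461, apex=14.687, x_land=44.321, impact vy=-16.975
  bounce: vy ← 0.83·16.975 = 14.090
Arc 3: start y=0.000, vy=14.090 → t=2.873, apex=10.118, x_land=62.820, impact vy=-14.090
  bounce: vy ← 0.83·14.090 = 11.694
Arc 4: start y=0.000, vy=11.694 → t=2.384, apex=6.970, x_land=78.174, impact vy=-11.694
  bounce: vy ← 0.83·11.694 = 9.706
Arc 5: start y=0.000, vy=9.706 → t=1.979, apex=4.802, x_land=90.918, impact vy=-9.706
  bounce: vy ← 0.83·9.706 = 8.056
Arc 6: start y=0.000, vy=8.056 → t=1.642, apex=3.308, x_land=101.495, impact vy=-8.056
  bounce: vy ← 0.83·8.056 = 6.687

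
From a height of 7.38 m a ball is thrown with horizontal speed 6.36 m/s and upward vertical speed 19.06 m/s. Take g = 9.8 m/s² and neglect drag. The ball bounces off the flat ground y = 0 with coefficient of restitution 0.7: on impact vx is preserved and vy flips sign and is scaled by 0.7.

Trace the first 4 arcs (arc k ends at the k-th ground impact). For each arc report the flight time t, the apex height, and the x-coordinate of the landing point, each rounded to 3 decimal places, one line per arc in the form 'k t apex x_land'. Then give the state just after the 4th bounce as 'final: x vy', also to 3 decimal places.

Arc 1: start y=7.380, vy=19.060 → t=4.245, apex=25.915, x_land=26.996, impact vy=-22.537
  bounce: vy ← 0.7·22.537 = 15.776
Arc 2: start y=0.000, vy=15.776 → t=3.220, apex=12.698, x_land=47.473, impact vy=-15.776
  bounce: vy ← 0.7·15.776 = 11.043
Arc 3: start y=0.000, vy=11.043 → t=2.254, apex=6.222, x_land=61.806, impact vy=-11.043
  bounce: vy ← 0.7·11.043 = 7.730
Arc 4: start y=0.000, vy=7.730 → t=1.578, apex=3.049, x_land=71.840, impact vy=-7.730
  bounce: vy ← 0.7·7.730 = 5.411

1 4.245 25.915 26.996
2 3.220 12.698 47.473
3 2.254 6.222 61.806
4 1.578 3.049 71.840
final: 71.840 5.411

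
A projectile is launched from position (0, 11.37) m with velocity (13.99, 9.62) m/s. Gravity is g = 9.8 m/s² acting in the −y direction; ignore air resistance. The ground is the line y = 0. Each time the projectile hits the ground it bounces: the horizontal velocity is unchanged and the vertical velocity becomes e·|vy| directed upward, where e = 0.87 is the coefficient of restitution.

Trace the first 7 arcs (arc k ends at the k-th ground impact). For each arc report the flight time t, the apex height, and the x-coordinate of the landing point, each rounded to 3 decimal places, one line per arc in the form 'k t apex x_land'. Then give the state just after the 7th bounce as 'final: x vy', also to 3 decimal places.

1 2.794 16.092 39.085
2 3.153 12.180 83.199
3 2.743 9.219 121.577
4 2.387 6.978 154.967
5 2.076 5.281 184.015
6 1.806 3.998 209.288
7 1.572 3.026 231.275
final: 231.275 6.700

Arc 1: start y=11.370, vy=9.620 → t=2.794, apex=16.092, x_land=39.085, impact vy=-17.759
  bounce: vy ← 0.87·17.759 = 15.451
Arc 2: start y=0.000, vy=15.451 → t=3.153, apex=12.180, x_land=83.199, impact vy=-15.451
  bounce: vy ← 0.87·15.451 = 13.442
Arc 3: start y=0.000, vy=13.442 → t=2.743, apex=9.219, x_land=121.577, impact vy=-13.442
  bounce: vy ← 0.87·13.442 = 11.695
Arc 4: start y=0.000, vy=11.695 → t=2.387, apex=6.978, x_land=154.967, impact vy=-11.695
  bounce: vy ← 0.87·11.695 = 10.174
Arc 5: start y=0.000, vy=10.174 → t=2.076, apex=5.281, x_land=184.015, impact vy=-10.174
  bounce: vy ← 0.87·10.174 = 8.852
Arc 6: start y=0.000, vy=8.852 → t=1.806, apex=3.998, x_land=209.288, impact vy=-8.852
  bounce: vy ← 0.87·8.852 = 7.701
Arc 7: start y=0.000, vy=7.701 → t=1.572, apex=3.026, x_land=231.275, impact vy=-7.701
  bounce: vy ← 0.87·7.701 = 6.700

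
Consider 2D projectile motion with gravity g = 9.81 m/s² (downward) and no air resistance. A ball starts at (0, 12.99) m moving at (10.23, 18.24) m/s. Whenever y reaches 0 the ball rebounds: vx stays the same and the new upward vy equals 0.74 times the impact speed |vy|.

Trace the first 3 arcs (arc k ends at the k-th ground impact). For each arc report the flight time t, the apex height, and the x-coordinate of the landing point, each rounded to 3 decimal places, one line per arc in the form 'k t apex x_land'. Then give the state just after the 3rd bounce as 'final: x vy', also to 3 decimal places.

Arc 1: start y=12.990, vy=18.240 → t=4.330, apex=29.947, x_land=44.298, impact vy=-24.240
  bounce: vy ← 0.74·24.240 = 17.937
Arc 2: start y=0.000, vy=17.937 → t=3.657, apex=16.399, x_land=81.709, impact vy=-17.937
  bounce: vy ← 0.74·17.937 = 13.274
Arc 3: start y=0.000, vy=13.274 → t=2.706, apex=8.980, x_land=109.393, impact vy=-13.274
  bounce: vy ← 0.74·13.274 = 9.822

1 4.330 29.947 44.298
2 3.657 16.399 81.709
3 2.706 8.980 109.393
final: 109.393 9.822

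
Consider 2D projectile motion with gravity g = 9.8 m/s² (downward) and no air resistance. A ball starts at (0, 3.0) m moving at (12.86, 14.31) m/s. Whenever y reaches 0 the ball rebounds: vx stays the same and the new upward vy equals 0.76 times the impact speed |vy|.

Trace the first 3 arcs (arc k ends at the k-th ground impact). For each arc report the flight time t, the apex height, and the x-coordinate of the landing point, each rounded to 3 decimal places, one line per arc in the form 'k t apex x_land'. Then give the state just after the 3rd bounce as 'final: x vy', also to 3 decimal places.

1 3.117 13.448 40.083
2 2.518 7.767 72.465
3 1.914 4.486 97.076
final: 97.076 7.127

Arc 1: start y=3.000, vy=14.310 → t=3.117, apex=13.448, x_land=40.083, impact vy=-16.235
  bounce: vy ← 0.76·16.235 = 12.339
Arc 2: start y=0.000, vy=12.339 → t=2.518, apex=7.767, x_land=72.465, impact vy=-12.339
  bounce: vy ← 0.76·12.339 = 9.377
Arc 3: start y=0.000, vy=9.377 → t=1.914, apex=4.486, x_land=97.076, impact vy=-9.377
  bounce: vy ← 0.76·9.377 = 7.127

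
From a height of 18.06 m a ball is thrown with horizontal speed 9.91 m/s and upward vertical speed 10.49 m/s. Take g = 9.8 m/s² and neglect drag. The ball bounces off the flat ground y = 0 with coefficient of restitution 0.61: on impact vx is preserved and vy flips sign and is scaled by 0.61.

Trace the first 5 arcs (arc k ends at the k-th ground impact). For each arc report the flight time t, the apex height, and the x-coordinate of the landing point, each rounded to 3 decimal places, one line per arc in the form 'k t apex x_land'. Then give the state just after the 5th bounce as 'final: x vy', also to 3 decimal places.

Arc 1: start y=18.060, vy=10.490 → t=3.268, apex=23.674, x_land=32.391, impact vy=-21.541
  bounce: vy ← 0.61·21.541 = 13.140
Arc 2: start y=0.000, vy=13.140 → t=2.682, apex=8.809, x_land=58.966, impact vy=-13.140
  bounce: vy ← 0.61·13.140 = 8.015
Arc 3: start y=0.000, vy=8.015 → t=1.636, apex=3.278, x_land=75.176, impact vy=-8.015
  bounce: vy ← 0.61·8.015 = 4.889
Arc 4: start y=0.000, vy=4.889 → t=0.998, apex=1.220, x_land=85.065, impact vy=-4.889
  bounce: vy ← 0.61·4.889 = 2.983
Arc 5: start y=0.000, vy=2.983 → t=0.609, apex=0.454, x_land=91.097, impact vy=-2.983
  bounce: vy ← 0.61·2.983 = 1.819

1 3.268 23.674 32.391
2 2.682 8.809 58.966
3 1.636 3.278 75.176
4 0.998 1.220 85.065
5 0.609 0.454 91.097
final: 91.097 1.819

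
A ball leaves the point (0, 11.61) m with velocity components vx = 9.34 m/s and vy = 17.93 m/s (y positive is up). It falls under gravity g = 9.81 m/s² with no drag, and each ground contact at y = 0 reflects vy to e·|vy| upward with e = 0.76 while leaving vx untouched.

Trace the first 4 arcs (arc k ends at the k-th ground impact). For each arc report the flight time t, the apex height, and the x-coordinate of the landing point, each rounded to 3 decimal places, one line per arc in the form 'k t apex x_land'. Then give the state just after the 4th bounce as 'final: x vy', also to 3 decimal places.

1 4.217 27.996 39.385
2 3.631 16.170 73.302
3 2.760 9.340 99.078
4 2.097 5.395 118.669
final: 118.669 7.819

Arc 1: start y=11.610, vy=17.930 → t=4.217, apex=27.996, x_land=39.385, impact vy=-23.437
  bounce: vy ← 0.76·23.437 = 17.812
Arc 2: start y=0.000, vy=17.812 → t=3.631, apex=16.170, x_land=73.302, impact vy=-17.812
  bounce: vy ← 0.76·17.812 = 13.537
Arc 3: start y=0.000, vy=13.537 → t=2.760, apex=9.340, x_land=99.078, impact vy=-13.537
  bounce: vy ← 0.76·13.537 = 10.288
Arc 4: start y=0.000, vy=10.288 → t=2.097, apex=5.395, x_land=118.669, impact vy=-10.288
  bounce: vy ← 0.76·10.288 = 7.819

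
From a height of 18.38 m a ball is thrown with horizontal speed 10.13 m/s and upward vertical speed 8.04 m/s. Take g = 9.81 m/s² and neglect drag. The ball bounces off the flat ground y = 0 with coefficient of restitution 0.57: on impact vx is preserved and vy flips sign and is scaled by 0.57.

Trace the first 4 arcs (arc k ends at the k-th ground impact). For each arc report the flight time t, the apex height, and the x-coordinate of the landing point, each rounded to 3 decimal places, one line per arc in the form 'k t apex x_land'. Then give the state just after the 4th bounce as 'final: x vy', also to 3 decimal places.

Arc 1: start y=18.380, vy=8.040 → t=2.922, apex=21.675, x_land=29.597, impact vy=-20.622
  bounce: vy ← 0.57·20.622 = 11.754
Arc 2: start y=0.000, vy=11.754 → t=2.396, apex=7.042, x_land=53.872, impact vy=-11.754
  bounce: vy ← 0.57·11.754 = 6.700
Arc 3: start y=0.000, vy=6.700 → t=1.366, apex=2.288, x_land=67.709, impact vy=-6.700
  bounce: vy ← 0.57·6.700 = 3.819
Arc 4: start y=0.000, vy=3.819 → t=0.779, apex=0.743, x_land=75.597, impact vy=-3.819
  bounce: vy ← 0.57·3.819 = 2.177

1 2.922 21.675 29.597
2 2.396 7.042 53.872
3 1.366 2.288 67.709
4 0.779 0.743 75.597
final: 75.597 2.177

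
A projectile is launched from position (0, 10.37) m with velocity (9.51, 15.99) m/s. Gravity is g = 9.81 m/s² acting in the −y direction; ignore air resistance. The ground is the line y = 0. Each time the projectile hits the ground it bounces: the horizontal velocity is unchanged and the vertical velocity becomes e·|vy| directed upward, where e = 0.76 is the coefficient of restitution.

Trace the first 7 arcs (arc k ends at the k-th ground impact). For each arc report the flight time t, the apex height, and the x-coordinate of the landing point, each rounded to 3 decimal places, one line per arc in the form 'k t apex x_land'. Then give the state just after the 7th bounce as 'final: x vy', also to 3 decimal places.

Arc 1: start y=10.370, vy=15.990 → t=3.814, apex=23.402, x_land=36.273, impact vy=-21.428
  bounce: vy ← 0.76·21.428 = 16.285
Arc 2: start y=0.000, vy=16.285 → t=3.320, apex=13.517, x_land=67.847, impact vy=-16.285
  bounce: vy ← 0.76·16.285 = 12.377
Arc 3: start y=0.000, vy=12.377 → t=2.523, apex=7.807, x_land=91.843, impact vy=-12.377
  bounce: vy ← 0.76·12.377 = 9.406
Arc 4: start y=0.000, vy=9.406 → t=1.918, apex=4.509, x_land=110.080, impact vy=-9.406
  bounce: vy ← 0.76·9.406 = 7.149
Arc 5: start y=0.000, vy=7.149 → t=1.457, apex=2.605, x_land=123.940, impact vy=-7.149
  bounce: vy ← 0.76·7.149 = 5.433
Arc 6: start y=0.000, vy=5.433 → t=1.108, apex=1.504, x_land=134.474, impact vy=-5.433
  bounce: vy ← 0.76·5.433 = 4.129
Arc 7: start y=0.000, vy=4.129 → t=0.842, apex=0.869, x_land=142.480, impact vy=-4.129
  bounce: vy ← 0.76·4.129 = 3.138

1 3.814 23.402 36.273
2 3.320 13.517 67.847
3 2.523 7.807 91.843
4 1.918 4.509 110.080
5 1.457 2.605 123.940
6 1.108 1.504 134.474
7 0.842 0.869 142.480
final: 142.480 3.138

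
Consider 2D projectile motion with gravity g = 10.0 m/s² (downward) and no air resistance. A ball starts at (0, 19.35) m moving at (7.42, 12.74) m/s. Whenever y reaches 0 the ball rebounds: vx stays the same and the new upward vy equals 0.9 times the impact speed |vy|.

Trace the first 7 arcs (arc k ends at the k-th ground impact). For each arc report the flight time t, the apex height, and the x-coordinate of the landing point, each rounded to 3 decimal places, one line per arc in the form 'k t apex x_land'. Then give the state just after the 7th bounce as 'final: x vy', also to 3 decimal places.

1 3.618 27.465 26.844
2 4.219 22.247 58.146
3 3.797 18.020 86.319
4 3.417 14.596 111.674
5 3.075 11.823 134.494
6 2.768 9.577 155.032
7 2.491 7.757 173.516
final: 173.516 11.210

Arc 1: start y=19.350, vy=12.740 → t=3.618, apex=27.465, x_land=26.844, impact vy=-23.437
  bounce: vy ← 0.9·23.437 = 21.094
Arc 2: start y=0.000, vy=21.094 → t=4.219, apex=22.247, x_land=58.146, impact vy=-21.094
  bounce: vy ← 0.9·21.094 = 18.984
Arc 3: start y=0.000, vy=18.984 → t=3.797, apex=18.020, x_land=86.319, impact vy=-18.984
  bounce: vy ← 0.9·18.984 = 17.086
Arc 4: start y=0.000, vy=17.086 → t=3.417, apex=14.596, x_land=111.674, impact vy=-17.086
  bounce: vy ← 0.9·17.086 = 15.377
Arc 5: start y=0.000, vy=15.377 → t=3.075, apex=11.823, x_land=134.494, impact vy=-15.377
  bounce: vy ← 0.9·15.377 = 13.839
Arc 6: start y=0.000, vy=13.839 → t=2.768, apex=9.577, x_land=155.032, impact vy=-13.839
  bounce: vy ← 0.9·13.839 = 12.456
Arc 7: start y=0.000, vy=12.456 → t=2.491, apex=7.757, x_land=173.516, impact vy=-12.456
  bounce: vy ← 0.9·12.456 = 11.210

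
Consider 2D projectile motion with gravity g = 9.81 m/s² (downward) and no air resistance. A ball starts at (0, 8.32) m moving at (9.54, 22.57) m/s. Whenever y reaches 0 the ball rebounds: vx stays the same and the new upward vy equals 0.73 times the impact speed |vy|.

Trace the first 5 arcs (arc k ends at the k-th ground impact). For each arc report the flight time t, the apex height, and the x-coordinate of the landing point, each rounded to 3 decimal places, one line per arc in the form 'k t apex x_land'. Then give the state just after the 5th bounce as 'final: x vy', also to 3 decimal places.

Arc 1: start y=8.320, vy=22.570 → t=4.944, apex=34.284, x_land=47.170, impact vy=-25.935
  bounce: vy ← 0.73·25.935 = 18.933
Arc 2: start y=0.000, vy=18.933 → t=3.860, apex=18.270, x_land=83.994, impact vy=-18.933
  bounce: vy ← 0.73·18.933 = 13.821
Arc 3: start y=0.000, vy=13.821 → t=2.818, apex=9.736, x_land=110.875, impact vy=-13.821
  bounce: vy ← 0.73·13.821 = 10.089
Arc 4: start y=0.000, vy=10.089 → t=2.057, apex=5.188, x_land=130.498, impact vy=-10.089
  bounce: vy ← 0.73·10.089 = 7.365
Arc 5: start y=0.000, vy=7.365 → t=1.502, apex=2.765, x_land=144.823, impact vy=-7.365
  bounce: vy ← 0.73·7.365 = 5.377

1 4.944 34.284 47.170
2 3.860 18.270 83.994
3 2.818 9.736 110.875
4 2.057 5.188 130.498
5 1.502 2.765 144.823
final: 144.823 5.377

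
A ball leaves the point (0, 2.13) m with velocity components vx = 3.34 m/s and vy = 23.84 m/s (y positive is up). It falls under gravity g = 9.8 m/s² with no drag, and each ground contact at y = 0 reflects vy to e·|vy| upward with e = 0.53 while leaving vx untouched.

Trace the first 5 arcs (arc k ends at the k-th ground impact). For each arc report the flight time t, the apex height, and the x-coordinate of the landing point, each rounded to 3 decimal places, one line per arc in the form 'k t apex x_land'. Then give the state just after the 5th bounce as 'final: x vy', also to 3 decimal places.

1 4.953 31.127 16.543
2 2.672 8.744 25.467
3 1.416 2.456 30.196
4 0.750 0.690 32.702
5 0.398 0.194 34.031
final: 34.031 1.033

Arc 1: start y=2.130, vy=23.840 → t=4.953, apex=31.127, x_land=16.543, impact vy=-24.700
  bounce: vy ← 0.53·24.700 = 13.091
Arc 2: start y=0.000, vy=13.091 → t=2.672, apex=8.744, x_land=25.467, impact vy=-13.091
  bounce: vy ← 0.53·13.091 = 6.938
Arc 3: start y=0.000, vy=6.938 → t=1.416, apex=2.456, x_land=30.196, impact vy=-6.938
  bounce: vy ← 0.53·6.938 = 3.677
Arc 4: start y=0.000, vy=3.677 → t=0.750, apex=0.690, x_land=32.702, impact vy=-3.677
  bounce: vy ← 0.53·3.677 = 1.949
Arc 5: start y=0.000, vy=1.949 → t=0.398, apex=0.194, x_land=34.031, impact vy=-1.949
  bounce: vy ← 0.53·1.949 = 1.033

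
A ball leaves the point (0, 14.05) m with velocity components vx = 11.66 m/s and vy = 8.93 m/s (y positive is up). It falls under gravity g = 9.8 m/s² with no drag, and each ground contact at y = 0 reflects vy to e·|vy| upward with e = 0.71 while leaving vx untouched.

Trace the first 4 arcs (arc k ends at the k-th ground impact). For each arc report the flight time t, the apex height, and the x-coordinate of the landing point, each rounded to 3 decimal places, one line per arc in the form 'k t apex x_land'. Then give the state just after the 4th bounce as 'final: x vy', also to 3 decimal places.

Arc 1: start y=14.050, vy=8.930 → t=2.834, apex=18.119, x_land=33.046, impact vy=-18.845
  bounce: vy ← 0.71·18.845 = 13.380
Arc 2: start y=0.000, vy=13.380 → t=2.731, apex=9.134, x_land=64.885, impact vy=-13.380
  bounce: vy ← 0.71·13.380 = 9.500
Arc 3: start y=0.000, vy=9.500 → t=1.939, apex=4.604, x_land=87.490, impact vy=-9.500
  bounce: vy ← 0.71·9.500 = 6.745
Arc 4: start y=0.000, vy=6.745 → t=1.376, apex=2.321, x_land=103.540, impact vy=-6.745
  bounce: vy ← 0.71·6.745 = 4.789

1 2.834 18.119 33.046
2 2.731 9.134 64.885
3 1.939 4.604 87.490
4 1.376 2.321 103.540
final: 103.540 4.789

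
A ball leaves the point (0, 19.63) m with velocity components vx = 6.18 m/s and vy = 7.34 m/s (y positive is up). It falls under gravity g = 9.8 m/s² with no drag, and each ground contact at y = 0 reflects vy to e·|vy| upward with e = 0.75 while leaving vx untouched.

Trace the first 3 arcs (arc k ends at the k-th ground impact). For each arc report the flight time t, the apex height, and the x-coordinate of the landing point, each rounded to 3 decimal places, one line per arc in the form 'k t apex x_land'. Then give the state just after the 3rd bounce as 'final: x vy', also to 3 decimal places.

Arc 1: start y=19.630, vy=7.340 → t=2.886, apex=22.379, x_land=17.836, impact vy=-20.943
  bounce: vy ← 0.75·20.943 = 15.708
Arc 2: start y=0.000, vy=15.708 → t=3.206, apex=12.588, x_land=37.647, impact vy=-15.708
  bounce: vy ← 0.75·15.708 = 11.781
Arc 3: start y=0.000, vy=11.781 → t=2.404, apex=7.081, x_land=52.505, impact vy=-11.781
  bounce: vy ← 0.75·11.781 = 8.835

1 2.886 22.379 17.836
2 3.206 12.588 37.647
3 2.404 7.081 52.505
final: 52.505 8.835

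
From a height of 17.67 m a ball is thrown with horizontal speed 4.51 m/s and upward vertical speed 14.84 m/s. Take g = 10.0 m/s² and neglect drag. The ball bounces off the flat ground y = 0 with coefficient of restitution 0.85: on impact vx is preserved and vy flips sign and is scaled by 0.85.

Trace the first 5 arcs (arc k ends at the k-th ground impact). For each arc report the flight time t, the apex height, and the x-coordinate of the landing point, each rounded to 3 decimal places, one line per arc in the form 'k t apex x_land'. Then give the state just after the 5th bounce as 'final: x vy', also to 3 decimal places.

1 3.879 28.681 17.495
2 4.072 20.722 35.857
3 3.461 14.972 51.466
4 2.942 10.817 64.733
5 2.500 7.815 76.010
final: 76.010 10.627

Arc 1: start y=17.670, vy=14.840 → t=3.879, apex=28.681, x_land=17.495, impact vy=-23.950
  bounce: vy ← 0.85·23.950 = 20.358
Arc 2: start y=0.000, vy=20.358 → t=4.072, apex=20.722, x_land=35.857, impact vy=-20.358
  bounce: vy ← 0.85·20.358 = 17.304
Arc 3: start y=0.000, vy=17.304 → t=3.461, apex=14.972, x_land=51.466, impact vy=-17.304
  bounce: vy ← 0.85·17.304 = 14.709
Arc 4: start y=0.000, vy=14.709 → t=2.942, apex=10.817, x_land=64.733, impact vy=-14.709
  bounce: vy ← 0.85·14.709 = 12.502
Arc 5: start y=0.000, vy=12.502 → t=2.500, apex=7.815, x_land=76.010, impact vy=-12.502
  bounce: vy ← 0.85·12.502 = 10.627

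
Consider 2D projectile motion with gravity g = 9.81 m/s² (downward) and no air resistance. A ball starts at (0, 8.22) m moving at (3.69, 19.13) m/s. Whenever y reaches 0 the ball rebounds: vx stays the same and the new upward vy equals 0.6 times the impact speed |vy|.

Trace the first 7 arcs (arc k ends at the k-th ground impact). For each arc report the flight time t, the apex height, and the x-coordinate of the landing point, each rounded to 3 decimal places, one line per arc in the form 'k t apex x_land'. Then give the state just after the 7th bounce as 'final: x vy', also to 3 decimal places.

Arc 1: start y=8.220, vy=19.130 → t=4.291, apex=26.872, x_land=15.833, impact vy=-22.962
  bounce: vy ← 0.6·22.962 = 13.777
Arc 2: start y=0.000, vy=13.777 → t=2.809, apex=9.674, x_land=26.197, impact vy=-13.777
  bounce: vy ← 0.6·13.777 = 8.266
Arc 3: start y=0.000, vy=8.266 → t=1.685, apex=3.483, x_land=32.415, impact vy=-8.266
  bounce: vy ← 0.6·8.266 = 4.960
Arc 4: start y=0.000, vy=4.960 → t=1.011, apex=1.254, x_land=36.147, impact vy=-4.960
  bounce: vy ← 0.6·4.960 = 2.976
Arc 5: start y=0.000, vy=2.976 → t=0.607, apex=0.451, x_land=38.385, impact vy=-2.976
  bounce: vy ← 0.6·2.976 = 1.785
Arc 6: start y=0.000, vy=1.785 → t=0.364, apex=0.162, x_land=39.729, impact vy=-1.785
  bounce: vy ← 0.6·1.785 = 1.071
Arc 7: start y=0.000, vy=1.071 → t=0.218, apex=0.058, x_land=40.534, impact vy=-1.071
  bounce: vy ← 0.6·1.071 = 0.643

1 4.291 26.872 15.833
2 2.809 9.674 26.197
3 1.685 3.483 32.415
4 1.011 1.254 36.147
5 0.607 0.451 38.385
6 0.364 0.162 39.729
7 0.218 0.058 40.534
final: 40.534 0.643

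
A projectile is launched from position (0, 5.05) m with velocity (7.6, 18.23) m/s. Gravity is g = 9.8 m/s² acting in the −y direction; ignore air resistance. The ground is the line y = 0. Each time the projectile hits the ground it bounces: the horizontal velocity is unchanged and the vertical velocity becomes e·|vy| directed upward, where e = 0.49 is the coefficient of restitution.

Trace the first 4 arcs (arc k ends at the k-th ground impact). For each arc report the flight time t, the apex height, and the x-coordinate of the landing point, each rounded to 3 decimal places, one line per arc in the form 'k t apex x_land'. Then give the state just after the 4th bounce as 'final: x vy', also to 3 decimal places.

Arc 1: start y=5.050, vy=18.230 → t=3.979, apex=22.006, x_land=30.243, impact vy=-20.768
  bounce: vy ← 0.49·20.768 = 10.176
Arc 2: start y=0.000, vy=10.176 → t=2.077, apex=5.284, x_land=46.027, impact vy=-10.176
  bounce: vy ← 0.49·10.176 = 4.986
Arc 3: start y=0.000, vy=4.986 → t=1.018, apex=1.269, x_land=53.761, impact vy=-4.986
  bounce: vy ← 0.49·4.986 = 2.443
Arc 4: start y=0.000, vy=2.443 → t=0.499, apex=0.305, x_land=57.551, impact vy=-2.443
  bounce: vy ← 0.49·2.443 = 1.197

1 3.979 22.006 30.243
2 2.077 5.284 46.027
3 1.018 1.269 53.761
4 0.499 0.305 57.551
final: 57.551 1.197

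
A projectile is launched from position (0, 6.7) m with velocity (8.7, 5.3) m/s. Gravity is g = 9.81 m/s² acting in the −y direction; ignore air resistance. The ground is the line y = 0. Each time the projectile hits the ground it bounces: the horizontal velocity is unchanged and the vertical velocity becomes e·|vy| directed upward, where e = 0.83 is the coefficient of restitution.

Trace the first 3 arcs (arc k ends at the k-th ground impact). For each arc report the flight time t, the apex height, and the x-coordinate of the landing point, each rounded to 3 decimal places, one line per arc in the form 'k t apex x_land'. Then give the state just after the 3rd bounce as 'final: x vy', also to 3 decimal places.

Arc 1: start y=6.700, vy=5.300 → t=1.828, apex=8.132, x_land=15.902, impact vy=-12.631
  bounce: vy ← 0.83·12.631 = 10.484
Arc 2: start y=0.000, vy=10.484 → t=2.137, apex=5.602, x_land=34.497, impact vy=-10.484
  bounce: vy ← 0.83·10.484 = 8.702
Arc 3: start y=0.000, vy=8.702 → t=1.774, apex=3.859, x_land=49.931, impact vy=-8.702
  bounce: vy ← 0.83·8.702 = 7.222

1 1.828 8.132 15.902
2 2.137 5.602 34.497
3 1.774 3.859 49.931
final: 49.931 7.222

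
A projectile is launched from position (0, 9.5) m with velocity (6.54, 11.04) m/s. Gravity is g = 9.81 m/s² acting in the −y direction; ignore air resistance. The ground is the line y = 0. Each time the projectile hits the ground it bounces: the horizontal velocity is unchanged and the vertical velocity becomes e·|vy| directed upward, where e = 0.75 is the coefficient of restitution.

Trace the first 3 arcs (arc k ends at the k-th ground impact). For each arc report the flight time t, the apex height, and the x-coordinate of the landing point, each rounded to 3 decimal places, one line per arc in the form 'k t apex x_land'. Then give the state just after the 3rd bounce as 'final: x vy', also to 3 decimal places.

1 2.915 15.712 19.065
2 2.685 8.838 36.623
3 2.013 4.971 49.791
final: 49.791 7.407

Arc 1: start y=9.500, vy=11.040 → t=2.915, apex=15.712, x_land=19.065, impact vy=-17.558
  bounce: vy ← 0.75·17.558 = 13.168
Arc 2: start y=0.000, vy=13.168 → t=2.685, apex=8.838, x_land=36.623, impact vy=-13.168
  bounce: vy ← 0.75·13.168 = 9.876
Arc 3: start y=0.000, vy=9.876 → t=2.013, apex=4.971, x_land=49.791, impact vy=-9.876
  bounce: vy ← 0.75·9.876 = 7.407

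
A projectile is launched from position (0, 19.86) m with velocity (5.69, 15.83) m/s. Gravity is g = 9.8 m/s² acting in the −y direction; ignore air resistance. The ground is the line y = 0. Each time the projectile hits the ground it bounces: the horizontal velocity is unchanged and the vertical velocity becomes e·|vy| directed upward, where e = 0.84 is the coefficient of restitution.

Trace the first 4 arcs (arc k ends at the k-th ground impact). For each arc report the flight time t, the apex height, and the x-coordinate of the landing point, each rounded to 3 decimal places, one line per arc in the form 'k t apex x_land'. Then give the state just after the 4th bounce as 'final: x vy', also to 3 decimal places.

1 4.196 32.645 23.878
2 4.336 23.034 48.551
3 3.643 16.253 69.277
4 3.060 11.468 86.687
final: 86.687 12.594

Arc 1: start y=19.860, vy=15.830 → t=4.196, apex=32.645, x_land=23.878, impact vy=-25.295
  bounce: vy ← 0.84·25.295 = 21.248
Arc 2: start y=0.000, vy=21.248 → t=4.336, apex=23.034, x_land=48.551, impact vy=-21.248
  bounce: vy ← 0.84·21.248 = 17.848
Arc 3: start y=0.000, vy=17.848 → t=3.643, apex=16.253, x_land=69.277, impact vy=-17.848
  bounce: vy ← 0.84·17.848 = 14.993
Arc 4: start y=0.000, vy=14.993 → t=3.060, apex=11.468, x_land=86.687, impact vy=-14.993
  bounce: vy ← 0.84·14.993 = 12.594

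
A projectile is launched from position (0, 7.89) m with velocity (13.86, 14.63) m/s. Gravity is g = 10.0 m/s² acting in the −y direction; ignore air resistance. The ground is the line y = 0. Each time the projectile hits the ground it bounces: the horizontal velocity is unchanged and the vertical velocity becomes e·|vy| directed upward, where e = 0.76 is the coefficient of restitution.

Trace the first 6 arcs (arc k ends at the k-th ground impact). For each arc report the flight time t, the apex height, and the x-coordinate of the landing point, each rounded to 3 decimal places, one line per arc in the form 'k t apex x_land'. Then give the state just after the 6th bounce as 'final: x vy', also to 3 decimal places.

1 3.391 18.592 47.004
2 2.931 10.739 87.628
3 2.228 6.203 118.502
4 1.693 3.583 141.966
5 1.287 2.069 159.799
6 0.978 1.195 173.352
final: 173.352 3.716

Arc 1: start y=7.890, vy=14.630 → t=3.391, apex=18.592, x_land=47.004, impact vy=-19.283
  bounce: vy ← 0.76·19.283 = 14.655
Arc 2: start y=0.000, vy=14.655 → t=2.931, apex=10.739, x_land=87.628, impact vy=-14.655
  bounce: vy ← 0.76·14.655 = 11.138
Arc 3: start y=0.000, vy=11.138 → t=2.228, apex=6.203, x_land=118.502, impact vy=-11.138
  bounce: vy ← 0.76·11.138 = 8.465
Arc 4: start y=0.000, vy=8.465 → t=1.693, apex=3.583, x_land=141.966, impact vy=-8.465
  bounce: vy ← 0.76·8.465 = 6.433
Arc 5: start y=0.000, vy=6.433 → t=1.287, apex=2.069, x_land=159.799, impact vy=-6.433
  bounce: vy ← 0.76·6.433 = 4.889
Arc 6: start y=0.000, vy=4.889 → t=0.978, apex=1.195, x_land=173.352, impact vy=-4.889
  bounce: vy ← 0.76·4.889 = 3.716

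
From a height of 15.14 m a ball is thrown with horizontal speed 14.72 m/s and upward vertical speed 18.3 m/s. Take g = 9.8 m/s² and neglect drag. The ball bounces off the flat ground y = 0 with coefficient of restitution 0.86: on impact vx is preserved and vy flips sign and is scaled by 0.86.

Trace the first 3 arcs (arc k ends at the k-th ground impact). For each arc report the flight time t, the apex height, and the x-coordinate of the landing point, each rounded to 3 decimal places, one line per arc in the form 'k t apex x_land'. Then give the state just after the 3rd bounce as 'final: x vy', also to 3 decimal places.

Arc 1: start y=15.140, vy=18.300 → t=4.432, apex=32.226, x_land=65.237, impact vy=-25.132
  bounce: vy ← 0.86·25.132 = 21.614
Arc 2: start y=0.000, vy=21.614 → t=4.411, apex=23.835, x_land=130.167, impact vy=-21.614
  bounce: vy ← 0.86·21.614 = 18.588
Arc 3: start y=0.000, vy=18.588 → t=3.793, apex=17.628, x_land=186.006, impact vy=-18.588
  bounce: vy ← 0.86·18.588 = 15.986

1 4.432 32.226 65.237
2 4.411 23.835 130.167
3 3.793 17.628 186.006
final: 186.006 15.986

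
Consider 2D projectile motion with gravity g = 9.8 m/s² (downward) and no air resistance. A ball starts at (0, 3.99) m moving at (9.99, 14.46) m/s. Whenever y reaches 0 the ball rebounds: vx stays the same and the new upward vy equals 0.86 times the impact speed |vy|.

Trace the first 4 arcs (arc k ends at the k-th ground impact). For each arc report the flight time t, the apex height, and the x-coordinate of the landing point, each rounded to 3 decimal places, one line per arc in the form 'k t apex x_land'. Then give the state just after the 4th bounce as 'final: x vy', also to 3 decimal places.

Arc 1: start y=3.990, vy=14.460 → t=3.205, apex=14.658, x_land=32.019, impact vy=-16.950
  bounce: vy ← 0.86·16.950 = 14.577
Arc 2: start y=0.000, vy=14.577 → t=2.975, apex=10.841, x_land=61.738, impact vy=-14.577
  bounce: vy ← 0.86·14.577 = 12.536
Arc 3: start y=0.000, vy=12.536 → t=2.558, apex=8.018, x_land=87.296, impact vy=-12.536
  bounce: vy ← 0.86·12.536 = 10.781
Arc 4: start y=0.000, vy=10.781 → t=2.200, apex=5.930, x_land=109.276, impact vy=-10.781
  bounce: vy ← 0.86·10.781 = 9.272

1 3.205 14.658 32.019
2 2.975 10.841 61.738
3 2.558 8.018 87.296
4 2.200 5.930 109.276
final: 109.276 9.272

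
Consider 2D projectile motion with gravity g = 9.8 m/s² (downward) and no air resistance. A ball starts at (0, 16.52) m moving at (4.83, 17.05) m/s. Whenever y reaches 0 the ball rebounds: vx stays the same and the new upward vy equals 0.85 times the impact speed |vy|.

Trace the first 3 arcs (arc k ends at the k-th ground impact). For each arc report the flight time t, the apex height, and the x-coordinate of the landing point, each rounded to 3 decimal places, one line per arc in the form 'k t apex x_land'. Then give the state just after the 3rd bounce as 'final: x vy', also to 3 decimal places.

Arc 1: start y=16.520, vy=17.050 → t=4.269, apex=31.352, x_land=20.621, impact vy=-24.789
  bounce: vy ← 0.85·24.789 = 21.071
Arc 2: start y=0.000, vy=21.071 → t=4.300, apex=22.652, x_land=41.390, impact vy=-21.071
  bounce: vy ← 0.85·21.071 = 17.910
Arc 3: start y=0.000, vy=17.910 → t=3.655, apex=16.366, x_land=59.044, impact vy=-17.910
  bounce: vy ← 0.85·17.910 = 15.224

1 4.269 31.352 20.621
2 4.300 22.652 41.390
3 3.655 16.366 59.044
final: 59.044 15.224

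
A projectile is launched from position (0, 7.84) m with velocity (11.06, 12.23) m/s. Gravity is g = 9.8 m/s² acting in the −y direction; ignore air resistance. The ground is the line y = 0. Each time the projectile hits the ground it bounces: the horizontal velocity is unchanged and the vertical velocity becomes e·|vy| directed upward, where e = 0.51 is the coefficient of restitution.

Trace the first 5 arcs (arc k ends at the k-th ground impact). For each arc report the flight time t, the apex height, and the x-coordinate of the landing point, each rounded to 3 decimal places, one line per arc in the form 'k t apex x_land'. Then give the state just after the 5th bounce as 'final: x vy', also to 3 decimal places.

1 3.025 15.471 33.455
2 1.812 4.024 53.501
3 0.924 1.047 63.724
4 0.471 0.272 68.938
5 0.240 0.071 71.597
final: 71.597 0.601

Arc 1: start y=7.840, vy=12.230 → t=3.025, apex=15.471, x_land=33.455, impact vy=-17.414
  bounce: vy ← 0.51·17.414 = 8.881
Arc 2: start y=0.000, vy=8.881 → t=1.812, apex=4.024, x_land=53.501, impact vy=-8.881
  bounce: vy ← 0.51·8.881 = 4.529
Arc 3: start y=0.000, vy=4.529 → t=0.924, apex=1.047, x_land=63.724, impact vy=-4.529
  bounce: vy ← 0.51·4.529 = 2.310
Arc 4: start y=0.000, vy=2.310 → t=0.471, apex=0.272, x_land=68.938, impact vy=-2.310
  bounce: vy ← 0.51·2.310 = 1.178
Arc 5: start y=0.000, vy=1.178 → t=0.240, apex=0.071, x_land=71.597, impact vy=-1.178
  bounce: vy ← 0.51·1.178 = 0.601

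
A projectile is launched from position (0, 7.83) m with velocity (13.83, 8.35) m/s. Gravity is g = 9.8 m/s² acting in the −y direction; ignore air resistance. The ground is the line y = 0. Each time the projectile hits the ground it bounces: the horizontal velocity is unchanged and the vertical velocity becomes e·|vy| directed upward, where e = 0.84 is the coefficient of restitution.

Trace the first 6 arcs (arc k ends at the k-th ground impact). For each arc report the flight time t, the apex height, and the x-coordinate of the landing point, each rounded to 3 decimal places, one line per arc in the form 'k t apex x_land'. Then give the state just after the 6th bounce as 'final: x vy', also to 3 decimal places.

1 2.376 11.387 32.867
2 2.561 8.035 68.286
3 2.151 5.669 98.039
4 1.807 4.000 123.031
5 1.518 2.823 144.024
6 1.275 1.992 161.659
final: 161.659 5.248

Arc 1: start y=7.830, vy=8.350 → t=2.376, apex=11.387, x_land=32.867, impact vy=-14.940
  bounce: vy ← 0.84·14.940 = 12.549
Arc 2: start y=0.000, vy=12.549 → t=2.561, apex=8.035, x_land=68.286, impact vy=-12.549
  bounce: vy ← 0.84·12.549 = 10.541
Arc 3: start y=0.000, vy=10.541 → t=2.151, apex=5.669, x_land=98.039, impact vy=-10.541
  bounce: vy ← 0.84·10.541 = 8.855
Arc 4: start y=0.000, vy=8.855 → t=1.807, apex=4.000, x_land=123.031, impact vy=-8.855
  bounce: vy ← 0.84·8.855 = 7.438
Arc 5: start y=0.000, vy=7.438 → t=1.518, apex=2.823, x_land=144.024, impact vy=-7.438
  bounce: vy ← 0.84·7.438 = 6.248
Arc 6: start y=0.000, vy=6.248 → t=1.275, apex=1.992, x_land=161.659, impact vy=-6.248
  bounce: vy ← 0.84·6.248 = 5.248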